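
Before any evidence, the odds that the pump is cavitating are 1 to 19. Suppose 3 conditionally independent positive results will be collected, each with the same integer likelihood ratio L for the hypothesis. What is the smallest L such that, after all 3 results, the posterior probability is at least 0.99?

Prior odds = 1/19.
Target odds = 0.99/0.01 = 99.
Need L³ ≥ 99 ÷ (1/19) = 1881.
12³ = 1728 < 1881 ≤ 2197 = 13³, so L = 13.

13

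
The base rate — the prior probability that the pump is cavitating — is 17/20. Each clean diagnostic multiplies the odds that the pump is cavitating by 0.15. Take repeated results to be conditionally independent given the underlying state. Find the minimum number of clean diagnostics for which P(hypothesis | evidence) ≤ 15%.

2

Prior odds: 0.85 ÷ 0.15 = 17/3.
Likelihood ratio per clean diagnostic = 0.15.
Target odds: 0.15 ÷ 0.85 = 3/17.
Need (17/3) × 0.15ⁿ ≤ 3/17, i.e. 0.15ⁿ ≤ 9/289.
0.15¹ = 0.15 is still above 9/289 but 0.15² = 0.0225 is at or below it, so n = 2.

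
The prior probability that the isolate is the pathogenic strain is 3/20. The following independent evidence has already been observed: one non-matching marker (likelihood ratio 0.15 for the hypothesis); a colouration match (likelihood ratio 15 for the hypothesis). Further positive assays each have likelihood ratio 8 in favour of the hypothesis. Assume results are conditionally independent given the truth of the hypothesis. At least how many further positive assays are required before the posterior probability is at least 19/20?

2

Prior odds = 0.15/0.85 = 3/17.
Combined Bayes factor of the evidence already in hand = 0.15 × 15 = 2.25.
Odds after that evidence = (3/17) × 2.25 = 27/68.
Target odds = 0.95/0.05 = 19.
Need 8ⁿ ≥ 19 ÷ (27/68) = 1292/27.
8¹ = 8 falls short of 1292/27 but 8² = 64 reaches it, so n = 2.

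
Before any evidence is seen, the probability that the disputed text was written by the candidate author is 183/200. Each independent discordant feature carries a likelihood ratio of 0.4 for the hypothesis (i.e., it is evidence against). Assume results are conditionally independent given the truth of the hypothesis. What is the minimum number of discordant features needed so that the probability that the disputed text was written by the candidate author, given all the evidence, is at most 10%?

Prior odds: 0.915 ÷ 0.085 = 183/17.
Likelihood ratio per discordant feature = 0.4.
Target posterior odds = 0.1/0.9 = 1/9.
Need (183/17) × 0.4ⁿ ≤ 1/9, i.e. 0.4ⁿ ≤ 17/1647.
0.4⁴ = 0.0256 is still above 17/1647 but 0.4⁵ = 0.01024 is at or below it, so n = 5.

5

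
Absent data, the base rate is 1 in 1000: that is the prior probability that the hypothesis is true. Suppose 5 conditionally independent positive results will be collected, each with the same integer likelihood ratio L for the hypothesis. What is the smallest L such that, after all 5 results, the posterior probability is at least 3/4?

Prior odds = 0.001/0.999 = 1/999.
Target odds = 0.75/0.25 = 3.
Need L⁵ ≥ 3 ÷ (1/999) = 2997.
4⁵ = 1024 < 2997 ≤ 3125 = 5⁵, so L = 5.

5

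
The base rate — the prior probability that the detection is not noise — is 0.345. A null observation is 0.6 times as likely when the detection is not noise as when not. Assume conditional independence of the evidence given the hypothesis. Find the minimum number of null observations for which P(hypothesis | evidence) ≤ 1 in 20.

Prior odds: 0.345 ÷ 0.655 = 69/131.
Likelihood ratio per null observation = 0.6.
Target posterior odds = 0.05/0.95 = 1/19.
Require 0.6ⁿ ≤ 1/19 ÷ (69/131) = 131/1311.
0.6⁴ = 0.1296 is still above 131/1311 but 0.6⁵ = 0.07776 is at or below it, so n = 5.

5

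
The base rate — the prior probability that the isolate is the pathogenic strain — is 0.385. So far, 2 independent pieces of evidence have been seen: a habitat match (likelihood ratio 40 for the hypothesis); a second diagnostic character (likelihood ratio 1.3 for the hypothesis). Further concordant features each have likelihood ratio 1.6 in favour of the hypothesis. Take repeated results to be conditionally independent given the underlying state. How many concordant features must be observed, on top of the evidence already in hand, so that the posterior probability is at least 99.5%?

4

Prior odds = 0.385/0.615 = 77/123.
Combined Bayes factor of the evidence already in hand = 40 × 1.3 = 52.
Odds after that evidence = (77/123) × 52 = 4004/123.
Target odds = 0.995/0.005 = 199.
Need 1.6ⁿ ≥ 199 ÷ (4004/123) = 24477/4004.
1.6³ = 4.096 falls short of 24477/4004 but 1.6⁴ = 6.5536 reaches it, so n = 4.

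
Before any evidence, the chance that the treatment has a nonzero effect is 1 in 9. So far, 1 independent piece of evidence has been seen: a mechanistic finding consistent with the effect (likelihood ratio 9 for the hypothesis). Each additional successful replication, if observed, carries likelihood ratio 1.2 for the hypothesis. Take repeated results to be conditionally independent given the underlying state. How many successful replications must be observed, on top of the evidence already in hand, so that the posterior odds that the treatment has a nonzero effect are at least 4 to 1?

Prior odds = (1/9)/(8/9) = 0.125.
Bayes factor of the evidence already in hand = 9.
Odds after that evidence = 0.125 × 9 = 1.125.
Target odds = 4.
Need 1.2ⁿ ≥ 4 ÷ 1.125 = 32/9.
1.2⁶ = 46656/15625 falls short of 32/9 but 1.2⁷ = 279936/78125 reaches it, so n = 7.

7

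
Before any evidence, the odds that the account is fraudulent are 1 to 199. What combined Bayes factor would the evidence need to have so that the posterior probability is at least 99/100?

Prior odds = 1/199.
Target odds = 0.99/0.01 = 99.
Required Bayes factor = 99 ÷ (1/199) = 19701.

19701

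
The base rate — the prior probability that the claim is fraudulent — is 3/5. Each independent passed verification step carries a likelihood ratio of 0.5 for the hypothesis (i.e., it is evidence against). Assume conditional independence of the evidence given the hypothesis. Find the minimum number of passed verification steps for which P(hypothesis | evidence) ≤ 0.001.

Prior odds = 0.6/0.4 = 1.5.
Likelihood ratio per passed verification step = 0.5.
Target posterior odds = 0.001/0.999 = 1/999.
Require 0.5ⁿ ≤ 1/999 ÷ 1.5 = 2/2997.
0.5¹⁰ = 1/1024 is still above 2/2997 but 0.5¹¹ = 1/2048 is at or below it, so n = 11.

11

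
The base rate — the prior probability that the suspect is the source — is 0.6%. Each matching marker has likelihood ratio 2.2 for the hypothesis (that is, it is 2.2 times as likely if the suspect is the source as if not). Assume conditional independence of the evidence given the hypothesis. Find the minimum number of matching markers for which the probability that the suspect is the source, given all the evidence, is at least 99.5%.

14

Prior odds: 0.006 ÷ 0.994 = 3/497.
Likelihood ratio per matching marker = 2.2.
Target odds: 0.995 ÷ 0.005 = 199.
Need (3/497) × 2.2ⁿ ≥ 199, i.e. 2.2ⁿ ≥ 98903/3.
2.2¹³ ≈28281 falls short of 98903/3 but 2.2¹⁴ ≈62218.2 reaches it, so n = 14.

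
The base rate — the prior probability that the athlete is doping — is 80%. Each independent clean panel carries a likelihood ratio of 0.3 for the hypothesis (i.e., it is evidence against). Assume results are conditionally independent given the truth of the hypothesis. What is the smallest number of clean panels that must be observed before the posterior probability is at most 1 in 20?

4

Prior odds: 0.8 ÷ 0.2 = 4.
Likelihood ratio per clean panel = 0.3.
Target odds: 0.05 ÷ 0.95 = 1/19.
Need 4 × 0.3ⁿ ≤ 1/19, i.e. 0.3ⁿ ≤ 1/76.
0.3³ = 0.027 is still above 1/76 but 0.3⁴ = 0.0081 is at or below it, so n = 4.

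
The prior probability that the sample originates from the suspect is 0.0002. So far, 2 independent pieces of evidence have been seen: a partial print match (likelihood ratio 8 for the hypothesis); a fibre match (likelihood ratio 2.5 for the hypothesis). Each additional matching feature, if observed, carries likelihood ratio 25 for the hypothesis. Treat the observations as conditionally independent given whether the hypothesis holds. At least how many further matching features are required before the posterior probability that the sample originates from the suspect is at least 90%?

3

Prior odds = 0.0002/0.9998 = 1/4999.
Combined Bayes factor of the evidence already in hand = 8 × 2.5 = 20.
Odds after that evidence = (1/4999) × 20 = 20/4999.
Target odds = 0.9/0.1 = 9.
Need 25ⁿ ≥ 9 ÷ (20/4999) = 2249.55.
25² = 625 falls short of 2249.55 but 25³ = 15625 reaches it, so n = 3.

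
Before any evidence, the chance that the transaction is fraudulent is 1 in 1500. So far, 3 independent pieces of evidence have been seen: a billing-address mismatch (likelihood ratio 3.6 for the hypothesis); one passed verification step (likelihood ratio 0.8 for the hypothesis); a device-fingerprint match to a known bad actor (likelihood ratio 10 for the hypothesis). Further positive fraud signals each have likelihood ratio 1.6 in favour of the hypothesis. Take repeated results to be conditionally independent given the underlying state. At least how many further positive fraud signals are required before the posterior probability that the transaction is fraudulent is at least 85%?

13

Prior odds = (1/1500)/(1499/1500) = 1/1499.
Combined Bayes factor of the evidence already in hand = 3.6 × 0.8 × 10 = 28.8.
Odds after that evidence = (1/1499) × 28.8 = 144/7495.
Target odds = 0.85/0.15 = 17/3.
Need 1.6ⁿ ≥ 17/3 ÷ (144/7495) = 127415/432.
1.6¹² ≈281.475 falls short of 127415/432 but 1.6¹³ ≈450.36 reaches it, so n = 13.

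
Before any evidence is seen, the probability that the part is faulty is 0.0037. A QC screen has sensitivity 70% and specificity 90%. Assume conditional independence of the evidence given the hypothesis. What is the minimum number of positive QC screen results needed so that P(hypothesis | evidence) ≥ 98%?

Prior odds: 0.0037 ÷ 0.9963 = 37/9963.
False-positive rate = 1 − 0.9 = 0.1; likelihood ratio of a positive = 0.7/0.1 = 7.
Target odds: 0.98 ÷ 0.02 = 49.
Require 7ⁿ ≥ 49 ÷ (37/9963) = 488187/37.
7⁴ = 2401 falls short of 488187/37 but 7⁵ = 16807 reaches it, so n = 5.

5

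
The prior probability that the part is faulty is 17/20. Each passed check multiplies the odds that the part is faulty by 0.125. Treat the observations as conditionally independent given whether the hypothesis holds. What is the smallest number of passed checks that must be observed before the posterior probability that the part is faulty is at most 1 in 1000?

5

Prior odds: 0.85 ÷ 0.15 = 17/3.
Likelihood ratio per passed check = 0.125.
Target odds: 0.001 ÷ 0.999 = 1/999.
Need (17/3) × 0.125ⁿ ≤ 1/999, i.e. 0.125ⁿ ≤ 1/5661.
0.125⁴ = 1/4096 is still above 1/5661 but 0.125⁵ = 1/32768 is at or below it, so n = 5.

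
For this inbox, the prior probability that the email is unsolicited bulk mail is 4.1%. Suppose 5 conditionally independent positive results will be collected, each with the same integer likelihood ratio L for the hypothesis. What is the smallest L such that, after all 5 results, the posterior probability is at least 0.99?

5

Prior odds = 0.041/0.959 = 41/959.
Target odds = 0.99/0.01 = 99.
Need L⁵ ≥ 99 ÷ (41/959) = 94941/41.
4⁵ = 1024 < 94941/41 ≤ 3125 = 5⁵, so L = 5.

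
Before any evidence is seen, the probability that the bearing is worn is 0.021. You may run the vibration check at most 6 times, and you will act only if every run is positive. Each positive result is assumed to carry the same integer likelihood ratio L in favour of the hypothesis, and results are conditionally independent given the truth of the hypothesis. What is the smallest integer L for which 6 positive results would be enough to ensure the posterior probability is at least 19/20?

4

Prior odds = 0.021/0.979 = 21/979.
Target odds = 0.95/0.05 = 19.
Need L⁶ ≥ 19 ÷ (21/979) = 18601/21.
3⁶ = 729 < 18601/21 ≤ 4096 = 4⁶, so L = 4.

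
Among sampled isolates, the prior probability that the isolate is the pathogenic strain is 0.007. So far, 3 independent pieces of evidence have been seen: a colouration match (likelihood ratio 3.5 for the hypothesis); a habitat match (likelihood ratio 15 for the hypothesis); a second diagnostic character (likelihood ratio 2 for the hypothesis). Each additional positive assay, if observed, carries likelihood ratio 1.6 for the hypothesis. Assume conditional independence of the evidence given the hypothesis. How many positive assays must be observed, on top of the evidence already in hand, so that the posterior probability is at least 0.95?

Prior odds = 0.007/0.993 = 7/993.
Combined Bayes factor of the evidence already in hand = 3.5 × 15 × 2 = 105.
Odds after that evidence = (7/993) × 105 = 245/331.
Target odds = 0.95/0.05 = 19.
Need 1.6ⁿ ≥ 19 ÷ (245/331) = 6289/245.
1.6⁶ = 262144/15625 falls short of 6289/245 but 1.6⁷ = 2097152/78125 reaches it, so n = 7.

7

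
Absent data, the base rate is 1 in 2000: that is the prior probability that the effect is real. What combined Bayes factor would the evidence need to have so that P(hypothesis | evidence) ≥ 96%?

47976

Prior odds = 0.0005/0.9995 = 1/1999.
Target odds = 0.96/0.04 = 24.
Required Bayes factor = 24 ÷ (1/1999) = 47976.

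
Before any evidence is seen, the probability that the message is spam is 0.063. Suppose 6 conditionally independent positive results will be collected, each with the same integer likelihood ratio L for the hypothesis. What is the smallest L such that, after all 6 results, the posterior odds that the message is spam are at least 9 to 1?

3

Prior odds = 0.063/0.937 = 63/937.
Target odds = 9.
Need L⁶ ≥ 9 ÷ (63/937) = 937/7.
2⁶ = 64 < 937/7 ≤ 729 = 3⁶, so L = 3.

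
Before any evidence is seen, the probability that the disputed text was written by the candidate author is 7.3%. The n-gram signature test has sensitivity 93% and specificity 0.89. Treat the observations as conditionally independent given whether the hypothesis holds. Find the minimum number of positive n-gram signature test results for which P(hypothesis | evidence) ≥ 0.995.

4

Prior odds: 0.073 ÷ 0.927 = 73/927.
False-positive rate = 1 − 0.89 = 0.11; likelihood ratio of a positive = 0.93/0.11 = 93/11.
Target posterior odds = 0.995/0.005 = 199.
Need (73/927) × (93/11)ⁿ ≥ 199, i.e. (93/11)ⁿ ≥ 184473/73.
(93/11)³ = 804357/1331 falls short of 184473/73 but (93/11)⁴ = 74805201/14641 reaches it, so n = 4.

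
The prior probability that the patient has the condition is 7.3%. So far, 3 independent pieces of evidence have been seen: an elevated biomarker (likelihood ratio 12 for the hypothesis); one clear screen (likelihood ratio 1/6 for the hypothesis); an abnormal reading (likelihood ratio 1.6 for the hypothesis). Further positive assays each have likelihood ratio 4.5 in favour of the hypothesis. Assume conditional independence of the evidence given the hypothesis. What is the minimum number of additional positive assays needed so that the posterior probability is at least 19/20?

3

Prior odds = 0.073/0.927 = 73/927.
Combined Bayes factor of the evidence already in hand = 12 × (1/6) × 1.6 = 3.2.
Odds after that evidence = (73/927) × 3.2 = 1168/4635.
Target odds = 0.95/0.05 = 19.
Need 4.5ⁿ ≥ 19 ÷ (1168/4635) = 88065/1168.
4.5² = 20.25 falls short of 88065/1168 but 4.5³ = 91.125 reaches it, so n = 3.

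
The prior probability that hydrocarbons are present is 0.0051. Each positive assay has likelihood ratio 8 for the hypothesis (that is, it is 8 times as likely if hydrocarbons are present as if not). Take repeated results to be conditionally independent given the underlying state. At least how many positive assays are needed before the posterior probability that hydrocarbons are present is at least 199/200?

6

Prior odds = 0.0051/0.9949 = 51/9949.
Likelihood ratio per positive assay = 8.
Target posterior odds = 0.995/0.005 = 199.
Need (51/9949) × 8ⁿ ≥ 199, i.e. 8ⁿ ≥ 1979851/51.
8⁵ = 32768 falls short of 1979851/51 but 8⁶ = 262144 reaches it, so n = 6.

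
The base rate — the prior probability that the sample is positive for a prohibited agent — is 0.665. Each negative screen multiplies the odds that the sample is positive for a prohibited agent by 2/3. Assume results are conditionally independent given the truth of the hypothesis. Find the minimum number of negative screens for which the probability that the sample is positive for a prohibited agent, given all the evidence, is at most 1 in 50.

12

Prior odds: 0.665 ÷ 0.335 = 133/67.
Likelihood ratio per negative screen = 2/3.
Target odds: 0.02 ÷ 0.98 = 1/49.
Need (133/67) × (2/3)ⁿ ≤ 1/49, i.e. (2/3)ⁿ ≤ 67/6517.
(2/3)¹¹ = 2048/177147 is still above 67/6517 but (2/3)¹² = 4096/531441 is at or below it, so n = 12.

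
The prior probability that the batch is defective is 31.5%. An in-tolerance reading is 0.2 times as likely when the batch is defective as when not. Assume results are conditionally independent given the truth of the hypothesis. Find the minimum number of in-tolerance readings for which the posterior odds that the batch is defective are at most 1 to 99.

Prior odds = 0.315/0.685 = 63/137.
Likelihood ratio per in-tolerance reading = 0.2.
Target odds = 1/99.
Need (63/137) × 0.2ⁿ ≤ 1/99, i.e. 0.2ⁿ ≤ 137/6237.
0.2² = 0.04 is still above 137/6237 but 0.2³ = 0.008 is at or below it, so n = 3.

3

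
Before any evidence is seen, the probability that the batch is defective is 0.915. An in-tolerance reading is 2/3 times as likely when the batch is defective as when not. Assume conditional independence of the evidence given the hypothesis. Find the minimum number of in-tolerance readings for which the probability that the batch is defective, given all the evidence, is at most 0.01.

18

Prior odds: 0.915 ÷ 0.085 = 183/17.
Likelihood ratio per in-tolerance reading = 2/3.
Target posterior odds = 0.01/0.99 = 1/99.
Require (2/3)ⁿ ≤ 1/99 ÷ (183/17) = 17/18117.
(2/3)¹⁷ = 131072/129140163 is still above 17/18117 but (2/3)¹⁸ = 262144/387420489 is at or below it, so n = 18.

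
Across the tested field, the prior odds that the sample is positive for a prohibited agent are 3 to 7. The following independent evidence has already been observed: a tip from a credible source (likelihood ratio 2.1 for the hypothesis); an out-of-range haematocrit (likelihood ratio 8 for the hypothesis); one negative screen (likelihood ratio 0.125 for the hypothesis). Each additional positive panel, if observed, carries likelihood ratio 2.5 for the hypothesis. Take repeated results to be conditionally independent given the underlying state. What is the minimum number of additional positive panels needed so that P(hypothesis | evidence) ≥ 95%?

4

Prior odds = 3/7.
Combined Bayes factor of the evidence already in hand = 2.1 × 8 × 0.125 = 2.1.
Odds after that evidence = (3/7) × 2.1 = 0.9.
Target odds = 0.95/0.05 = 19.
Need 2.5ⁿ ≥ 19 ÷ 0.9 = 190/9.
2.5³ = 15.625 falls short of 190/9 but 2.5⁴ = 39.0625 reaches it, so n = 4.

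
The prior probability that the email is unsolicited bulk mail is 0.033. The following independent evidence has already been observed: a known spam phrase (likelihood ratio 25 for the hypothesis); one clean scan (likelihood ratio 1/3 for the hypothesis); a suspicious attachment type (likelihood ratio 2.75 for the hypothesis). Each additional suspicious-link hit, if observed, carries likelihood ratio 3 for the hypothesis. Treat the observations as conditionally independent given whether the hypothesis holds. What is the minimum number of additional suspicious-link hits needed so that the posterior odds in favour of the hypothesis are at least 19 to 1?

Prior odds = 0.033/0.967 = 33/967.
Combined Bayes factor of the evidence already in hand = 25 × (1/3) × 2.75 = 275/12.
Odds after that evidence = (33/967) × 275/12 = 3025/3868.
Target odds = 19.
Need 3ⁿ ≥ 19 ÷ (3025/3868) = 73492/3025.
3² = 9 falls short of 73492/3025 but 3³ = 27 reaches it, so n = 3.

3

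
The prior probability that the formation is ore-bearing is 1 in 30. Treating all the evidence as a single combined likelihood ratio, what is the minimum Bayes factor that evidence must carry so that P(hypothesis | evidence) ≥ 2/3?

Prior odds = (1/30)/(29/30) = 1/29.
Target odds = (2/3)/(1/3) = 2.
Required Bayes factor = 2 ÷ (1/29) = 58.

58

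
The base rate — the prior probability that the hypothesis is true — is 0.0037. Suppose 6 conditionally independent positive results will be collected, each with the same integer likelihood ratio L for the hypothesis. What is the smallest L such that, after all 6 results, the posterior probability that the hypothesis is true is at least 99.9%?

Prior odds = 0.0037/0.9963 = 37/9963.
Target odds = 0.999/0.001 = 999.
Need L⁶ ≥ 999 ÷ (37/9963) = 269001.
8⁶ = 262144 < 269001 ≤ 531441 = 9⁶, so L = 9.

9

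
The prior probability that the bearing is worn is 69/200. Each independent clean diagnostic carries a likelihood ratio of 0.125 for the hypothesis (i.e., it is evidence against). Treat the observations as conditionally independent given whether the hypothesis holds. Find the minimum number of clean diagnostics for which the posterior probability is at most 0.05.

Prior odds: 0.345 ÷ 0.655 = 69/131.
Likelihood ratio per clean diagnostic = 0.125.
Target odds: 0.05 ÷ 0.95 = 1/19.
Require 0.125ⁿ ≤ 1/19 ÷ (69/131) = 131/1311.
0.125¹ = 0.125 is still above 131/1311 but 0.125² = 0.015625 is at or below it, so n = 2.

2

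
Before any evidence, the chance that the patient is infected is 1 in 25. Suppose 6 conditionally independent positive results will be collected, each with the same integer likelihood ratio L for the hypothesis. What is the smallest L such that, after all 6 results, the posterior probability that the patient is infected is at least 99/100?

Prior odds = 0.04/0.96 = 1/24.
Target odds = 0.99/0.01 = 99.
Need L⁶ ≥ 99 ÷ (1/24) = 2376.
3⁶ = 729 < 2376 ≤ 4096 = 4⁶, so L = 4.

4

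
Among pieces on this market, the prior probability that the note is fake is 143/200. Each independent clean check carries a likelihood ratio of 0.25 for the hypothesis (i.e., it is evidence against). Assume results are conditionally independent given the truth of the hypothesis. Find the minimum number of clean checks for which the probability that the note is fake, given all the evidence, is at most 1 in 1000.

Prior odds = 0.715/0.285 = 143/57.
Likelihood ratio per clean check = 0.25.
Target odds: 0.001 ÷ 0.999 = 1/999.
Require 0.25ⁿ ≤ 1/999 ÷ (143/57) = 19/47619.
0.25⁵ = 1/1024 is still above 19/47619 but 0.25⁶ = 1/4096 is at or below it, so n = 6.

6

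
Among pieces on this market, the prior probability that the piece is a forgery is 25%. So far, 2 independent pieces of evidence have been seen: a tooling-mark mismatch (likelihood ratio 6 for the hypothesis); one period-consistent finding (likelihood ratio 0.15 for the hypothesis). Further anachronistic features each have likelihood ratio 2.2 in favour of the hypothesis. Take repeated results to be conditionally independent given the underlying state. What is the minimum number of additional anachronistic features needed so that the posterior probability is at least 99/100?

8

Prior odds = 0.25/0.75 = 1/3.
Combined Bayes factor of the evidence already in hand = 6 × 0.15 = 0.9.
Odds after that evidence = (1/3) × 0.9 = 0.3.
Target odds = 0.99/0.01 = 99.
Need 2.2ⁿ ≥ 99 ÷ 0.3 = 330.
2.2⁷ = 19487171/78125 falls short of 330 but 2.2⁸ = 214358881/390625 reaches it, so n = 8.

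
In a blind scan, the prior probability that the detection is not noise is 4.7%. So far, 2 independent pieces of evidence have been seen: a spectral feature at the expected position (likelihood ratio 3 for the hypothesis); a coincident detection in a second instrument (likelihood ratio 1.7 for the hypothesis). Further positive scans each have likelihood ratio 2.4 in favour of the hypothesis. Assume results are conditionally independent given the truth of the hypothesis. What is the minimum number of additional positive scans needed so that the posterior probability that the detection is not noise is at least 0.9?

Prior odds = 0.047/0.953 = 47/953.
Combined Bayes factor of the evidence already in hand = 3 × 1.7 = 5.1.
Odds after that evidence = (47/953) × 5.1 = 2397/9530.
Target odds = 0.9/0.1 = 9.
Need 2.4ⁿ ≥ 9 ÷ (2397/9530) = 28590/799.
2.4⁴ = 33.1776 falls short of 28590/799 but 2.4⁵ = 79.62624 reaches it, so n = 5.

5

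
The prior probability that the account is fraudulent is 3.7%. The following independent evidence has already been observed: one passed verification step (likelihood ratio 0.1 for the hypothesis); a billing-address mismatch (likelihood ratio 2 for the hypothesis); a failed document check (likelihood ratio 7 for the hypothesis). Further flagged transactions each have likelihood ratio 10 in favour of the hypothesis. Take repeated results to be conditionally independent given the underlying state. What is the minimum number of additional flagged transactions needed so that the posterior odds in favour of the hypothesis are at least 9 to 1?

Prior odds = 0.037/0.963 = 37/963.
Combined Bayes factor of the evidence already in hand = 0.1 × 2 × 7 = 1.4.
Odds after that evidence = (37/963) × 1.4 = 259/4815.
Target odds = 9.
Need 10ⁿ ≥ 9 ÷ (259/4815) = 43335/259.
10² = 100 falls short of 43335/259 but 10³ = 1000 reaches it, so n = 3.

3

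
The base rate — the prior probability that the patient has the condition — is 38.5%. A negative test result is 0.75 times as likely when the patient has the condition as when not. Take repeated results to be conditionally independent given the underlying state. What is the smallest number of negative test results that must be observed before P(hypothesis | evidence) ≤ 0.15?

5

Prior odds: 0.385 ÷ 0.615 = 77/123.
Likelihood ratio per negative test result = 0.75.
Target odds: 0.15 ÷ 0.85 = 3/17.
Require 0.75ⁿ ≤ 3/17 ÷ (77/123) = 369/1309.
0.75⁴ = 0.31640625 is still above 369/1309 but 0.75⁵ = 243/1024 is at or below it, so n = 5.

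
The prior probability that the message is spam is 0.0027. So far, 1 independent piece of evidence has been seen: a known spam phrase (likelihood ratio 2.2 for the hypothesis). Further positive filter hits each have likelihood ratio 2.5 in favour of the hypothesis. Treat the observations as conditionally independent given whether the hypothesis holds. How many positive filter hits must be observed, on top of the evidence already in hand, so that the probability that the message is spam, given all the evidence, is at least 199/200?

Prior odds = 0.0027/0.9973 = 27/9973.
Bayes factor of the evidence already in hand = 2.2.
Odds after that evidence = (27/9973) × 2.2 = 297/49865.
Target odds = 0.995/0.005 = 199.
Need 2.5ⁿ ≥ 199 ÷ (297/49865) = 9923135/297.
2.5¹¹ = 48828125/2048 falls short of 9923135/297 but 2.5¹² = 244140625/4096 reaches it, so n = 12.

12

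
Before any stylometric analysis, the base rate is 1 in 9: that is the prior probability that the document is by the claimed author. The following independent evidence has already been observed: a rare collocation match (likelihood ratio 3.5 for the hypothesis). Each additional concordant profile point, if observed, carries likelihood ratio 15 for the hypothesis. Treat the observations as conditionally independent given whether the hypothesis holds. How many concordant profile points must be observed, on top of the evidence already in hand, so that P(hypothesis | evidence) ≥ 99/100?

Prior odds = (1/9)/(8/9) = 0.125.
Bayes factor of the evidence already in hand = 3.5.
Odds after that evidence = 0.125 × 3.5 = 0.4375.
Target odds = 0.99/0.01 = 99.
Need 15ⁿ ≥ 99 ÷ 0.4375 = 1584/7.
15² = 225 falls short of 1584/7 but 15³ = 3375 reaches it, so n = 3.

3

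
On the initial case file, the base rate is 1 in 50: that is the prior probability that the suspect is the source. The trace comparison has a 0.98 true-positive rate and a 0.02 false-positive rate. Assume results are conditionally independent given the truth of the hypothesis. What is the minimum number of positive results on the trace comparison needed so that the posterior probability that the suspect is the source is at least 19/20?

2

Prior odds = 0.02/0.98 = 1/49.
Likelihood ratio of a positive result = 0.98/0.02 = 49.
Target odds: 0.95 ÷ 0.05 = 19.
Need (1/49) × 49ⁿ ≥ 19, i.e. 49ⁿ ≥ 931.
49¹ = 49 falls short of 931 but 49² = 2401 reaches it, so n = 2.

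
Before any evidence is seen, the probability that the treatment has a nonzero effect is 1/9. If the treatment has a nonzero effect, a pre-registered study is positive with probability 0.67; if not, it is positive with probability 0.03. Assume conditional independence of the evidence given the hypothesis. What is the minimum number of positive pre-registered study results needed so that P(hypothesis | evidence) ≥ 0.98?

2

Prior odds = (1/9)/(8/9) = 0.125.
Likelihood ratio of a positive = 0.67/0.03 = 67/3.
Target posterior odds = 0.98/0.02 = 49.
Need 0.125 × (67/3)ⁿ ≥ 49, i.e. (67/3)ⁿ ≥ 392.
(67/3)¹ = 67/3 falls short of 392 but (67/3)² = 4489/9 reaches it, so n = 2.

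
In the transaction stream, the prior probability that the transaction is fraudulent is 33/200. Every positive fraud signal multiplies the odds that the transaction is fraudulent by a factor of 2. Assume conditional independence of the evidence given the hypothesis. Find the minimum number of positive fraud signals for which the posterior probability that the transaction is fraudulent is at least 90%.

Prior odds = 0.165/0.835 = 33/167.
Likelihood ratio per positive fraud signal = 2.
Target odds: 0.9 ÷ 0.1 = 9.
Require 2ⁿ ≥ 9 ÷ (33/167) = 501/11.
2⁵ = 32 falls short of 501/11 but 2⁶ = 64 reaches it, so n = 6.

6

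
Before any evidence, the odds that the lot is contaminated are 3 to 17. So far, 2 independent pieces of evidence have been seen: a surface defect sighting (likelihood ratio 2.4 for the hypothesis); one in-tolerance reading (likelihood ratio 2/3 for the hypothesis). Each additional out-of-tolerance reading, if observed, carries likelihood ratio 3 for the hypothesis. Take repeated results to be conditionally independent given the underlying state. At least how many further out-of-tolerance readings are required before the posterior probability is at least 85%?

3

Prior odds = 3/17.
Combined Bayes factor of the evidence already in hand = 2.4 × (2/3) = 1.6.
Odds after that evidence = (3/17) × 1.6 = 24/85.
Target odds = 0.85/0.15 = 17/3.
Need 3ⁿ ≥ 17/3 ÷ (24/85) = 1445/72.
3² = 9 falls short of 1445/72 but 3³ = 27 reaches it, so n = 3.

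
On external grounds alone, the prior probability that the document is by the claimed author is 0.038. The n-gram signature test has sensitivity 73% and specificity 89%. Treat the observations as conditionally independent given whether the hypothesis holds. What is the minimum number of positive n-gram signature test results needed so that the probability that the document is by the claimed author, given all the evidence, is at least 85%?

Prior odds = 0.038/0.962 = 19/481.
False-positive rate = 1 − 0.89 = 0.11; likelihood ratio of a positive = 0.73/0.11 = 73/11.
Target posterior odds = 0.85/0.15 = 17/3.
Require (73/11)ⁿ ≥ 17/3 ÷ (19/481) = 8177/57.
(73/11)² = 5329/121 falls short of 8177/57 but (73/11)³ = 389017/1331 reaches it, so n = 3.

3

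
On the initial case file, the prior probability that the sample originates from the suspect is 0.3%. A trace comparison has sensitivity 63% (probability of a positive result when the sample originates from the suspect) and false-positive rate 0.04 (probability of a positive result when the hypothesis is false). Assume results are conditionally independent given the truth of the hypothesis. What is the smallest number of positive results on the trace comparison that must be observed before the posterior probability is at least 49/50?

Prior odds = 0.003/0.997 = 3/997.
Likelihood ratio of a positive result = 0.63/0.04 = 15.75.
Target odds: 0.98 ÷ 0.02 = 49.
Need (3/997) × 15.75ⁿ ≥ 49, i.e. 15.75ⁿ ≥ 48853/3.
15.75³ = 3906.984375 falls short of 48853/3 but 15.75⁴ = 15752961/256 reaches it, so n = 4.

4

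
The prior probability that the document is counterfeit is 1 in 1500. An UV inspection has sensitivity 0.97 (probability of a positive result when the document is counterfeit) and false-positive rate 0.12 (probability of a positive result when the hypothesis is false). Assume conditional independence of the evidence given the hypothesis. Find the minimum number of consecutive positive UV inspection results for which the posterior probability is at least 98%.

Prior odds: (1/1500) ÷ (1499/1500) = 1/1499.
Likelihood ratio of a positive result = 0.97/0.12 = 97/12.
Target posterior odds = 0.98/0.02 = 49.
Require (97/12)ⁿ ≥ 49 ÷ (1/1499) = 73451.
(97/12)⁵ ≈34510.6 falls short of 73451 but (97/12)⁶ ≈278961 reaches it, so n = 6.

6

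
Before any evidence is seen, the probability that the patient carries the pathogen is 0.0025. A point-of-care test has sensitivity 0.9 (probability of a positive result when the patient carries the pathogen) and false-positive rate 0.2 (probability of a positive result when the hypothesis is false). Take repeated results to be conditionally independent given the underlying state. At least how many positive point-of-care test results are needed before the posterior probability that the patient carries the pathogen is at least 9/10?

6

Prior odds: 0.0025 ÷ 0.9975 = 1/399.
Likelihood ratio of a positive result = 0.9/0.2 = 4.5.
Target odds: 0.9 ÷ 0.1 = 9.
Require 4.5ⁿ ≥ 9 ÷ (1/399) = 3591.
4.5⁵ = 1845.28125 falls short of 3591 but 4.5⁶ = 8303.765625 reaches it, so n = 6.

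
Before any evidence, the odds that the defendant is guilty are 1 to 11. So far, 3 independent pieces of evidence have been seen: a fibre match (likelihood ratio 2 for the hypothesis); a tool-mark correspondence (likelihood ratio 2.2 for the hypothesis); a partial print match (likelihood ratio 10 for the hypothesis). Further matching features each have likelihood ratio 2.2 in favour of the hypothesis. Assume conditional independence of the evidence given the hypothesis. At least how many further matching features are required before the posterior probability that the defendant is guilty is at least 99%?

Prior odds = 1/11.
Combined Bayes factor of the evidence already in hand = 2 × 2.2 × 10 = 44.
Odds after that evidence = (1/11) × 44 = 4.
Target odds = 0.99/0.01 = 99.
Need 2.2ⁿ ≥ 99 ÷ 4 = 24.75.
2.2⁴ = 23.4256 falls short of 24.75 but 2.2⁵ = 51.53632 reaches it, so n = 5.

5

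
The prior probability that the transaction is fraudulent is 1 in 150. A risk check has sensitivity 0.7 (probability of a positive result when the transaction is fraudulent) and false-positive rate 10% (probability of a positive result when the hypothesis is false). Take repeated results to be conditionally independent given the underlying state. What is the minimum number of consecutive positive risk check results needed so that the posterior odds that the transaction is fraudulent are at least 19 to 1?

5

Prior odds = (1/150)/(149/150) = 1/149.
Likelihood ratio of a positive result = 0.7/0.1 = 7.
Target odds = 19.
Need (1/149) × 7ⁿ ≥ 19, i.e. 7ⁿ ≥ 2831.
7⁴ = 2401 falls short of 2831 but 7⁵ = 16807 reaches it, so n = 5.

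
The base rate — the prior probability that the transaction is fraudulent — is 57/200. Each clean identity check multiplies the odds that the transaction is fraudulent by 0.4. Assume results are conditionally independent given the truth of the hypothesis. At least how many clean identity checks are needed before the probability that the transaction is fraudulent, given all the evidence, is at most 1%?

Prior odds: 0.285 ÷ 0.715 = 57/143.
Likelihood ratio per clean identity check = 0.4.
Target odds: 0.01 ÷ 0.99 = 1/99.
Need (57/143) × 0.4ⁿ ≤ 1/99, i.e. 0.4ⁿ ≤ 13/513.
0.4⁴ = 0.0256 is still above 13/513 but 0.4⁵ = 0.01024 is at or below it, so n = 5.

5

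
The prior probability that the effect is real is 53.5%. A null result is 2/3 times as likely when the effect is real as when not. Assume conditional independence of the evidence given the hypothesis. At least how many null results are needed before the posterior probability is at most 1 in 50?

10

Prior odds: 0.535 ÷ 0.465 = 107/93.
Likelihood ratio per null result = 2/3.
Target odds: 0.02 ÷ 0.98 = 1/49.
Need (107/93) × (2/3)ⁿ ≤ 1/49, i.e. (2/3)ⁿ ≤ 93/5243.
(2/3)⁹ = 512/19683 is still above 93/5243 but (2/3)¹⁰ = 1024/59049 is at or below it, so n = 10.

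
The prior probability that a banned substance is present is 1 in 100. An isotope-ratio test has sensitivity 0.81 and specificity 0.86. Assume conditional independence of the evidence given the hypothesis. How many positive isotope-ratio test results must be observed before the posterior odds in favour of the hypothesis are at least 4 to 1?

Prior odds: 0.01 ÷ 0.99 = 1/99.
False-positive rate = 1 − 0.86 = 0.14; likelihood ratio of a positive = 0.81/0.14 = 81/14.
Target odds = 4.
Require (81/14)ⁿ ≥ 4 ÷ (1/99) = 396.
(81/14)³ = 531441/2744 falls short of 396 but (81/14)⁴ = 43046721/38416 reaches it, so n = 4.

4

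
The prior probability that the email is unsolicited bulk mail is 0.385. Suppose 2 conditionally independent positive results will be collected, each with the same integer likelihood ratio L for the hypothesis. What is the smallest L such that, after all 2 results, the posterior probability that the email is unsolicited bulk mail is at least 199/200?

18

Prior odds = 0.385/0.615 = 77/123.
Target odds = 0.995/0.005 = 199.
Need L² ≥ 199 ÷ (77/123) = 24477/77.
17² = 289 < 24477/77 ≤ 324 = 18², so L = 18.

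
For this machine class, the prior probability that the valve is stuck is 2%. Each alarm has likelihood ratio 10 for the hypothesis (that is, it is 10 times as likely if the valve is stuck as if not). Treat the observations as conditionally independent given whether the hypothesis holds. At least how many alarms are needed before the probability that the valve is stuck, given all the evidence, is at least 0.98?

Prior odds: 0.02 ÷ 0.98 = 1/49.
Likelihood ratio per alarm = 10.
Target odds: 0.98 ÷ 0.02 = 49.
Need (1/49) × 10ⁿ ≥ 49, i.e. 10ⁿ ≥ 2401.
10³ = 1000 falls short of 2401 but 10⁴ = 10000 reaches it, so n = 4.

4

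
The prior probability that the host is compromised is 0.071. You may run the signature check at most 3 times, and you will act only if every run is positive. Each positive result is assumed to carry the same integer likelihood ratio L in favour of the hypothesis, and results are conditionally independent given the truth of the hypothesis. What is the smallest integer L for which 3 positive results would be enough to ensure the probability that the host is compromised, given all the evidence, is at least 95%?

7

Prior odds = 0.071/0.929 = 71/929.
Target odds = 0.95/0.05 = 19.
Need L³ ≥ 19 ÷ (71/929) = 17651/71.
6³ = 216 < 17651/71 ≤ 343 = 7³, so L = 7.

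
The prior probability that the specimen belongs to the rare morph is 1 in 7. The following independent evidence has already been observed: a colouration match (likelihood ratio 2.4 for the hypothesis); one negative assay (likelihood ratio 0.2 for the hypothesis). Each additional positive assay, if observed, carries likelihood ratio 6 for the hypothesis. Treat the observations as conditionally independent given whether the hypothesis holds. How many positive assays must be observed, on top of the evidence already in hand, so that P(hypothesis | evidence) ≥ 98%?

Prior odds = (1/7)/(6/7) = 1/6.
Combined Bayes factor of the evidence already in hand = 2.4 × 0.2 = 0.48.
Odds after that evidence = (1/6) × 0.48 = 0.08.
Target odds = 0.98/0.02 = 49.
Need 6ⁿ ≥ 49 ÷ 0.08 = 612.5.
6³ = 216 falls short of 612.5 but 6⁴ = 1296 reaches it, so n = 4.

4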